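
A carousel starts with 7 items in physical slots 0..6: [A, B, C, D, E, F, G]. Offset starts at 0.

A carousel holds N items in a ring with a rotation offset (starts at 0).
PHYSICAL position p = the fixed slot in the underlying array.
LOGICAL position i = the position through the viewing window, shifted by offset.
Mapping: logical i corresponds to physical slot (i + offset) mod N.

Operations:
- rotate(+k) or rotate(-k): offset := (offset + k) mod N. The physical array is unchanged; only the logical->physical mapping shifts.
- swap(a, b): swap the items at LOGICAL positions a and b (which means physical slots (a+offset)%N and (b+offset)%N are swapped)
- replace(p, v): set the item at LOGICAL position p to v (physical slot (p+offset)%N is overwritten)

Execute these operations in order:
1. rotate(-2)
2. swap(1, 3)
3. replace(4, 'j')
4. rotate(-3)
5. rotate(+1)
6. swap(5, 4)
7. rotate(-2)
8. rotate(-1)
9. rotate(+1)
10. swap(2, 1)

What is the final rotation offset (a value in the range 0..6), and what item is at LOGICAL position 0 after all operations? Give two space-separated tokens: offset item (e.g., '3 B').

Answer: 1 A

Derivation:
After op 1 (rotate(-2)): offset=5, physical=[A,B,C,D,E,F,G], logical=[F,G,A,B,C,D,E]
After op 2 (swap(1, 3)): offset=5, physical=[A,G,C,D,E,F,B], logical=[F,B,A,G,C,D,E]
After op 3 (replace(4, 'j')): offset=5, physical=[A,G,j,D,E,F,B], logical=[F,B,A,G,j,D,E]
After op 4 (rotate(-3)): offset=2, physical=[A,G,j,D,E,F,B], logical=[j,D,E,F,B,A,G]
After op 5 (rotate(+1)): offset=3, physical=[A,G,j,D,E,F,B], logical=[D,E,F,B,A,G,j]
After op 6 (swap(5, 4)): offset=3, physical=[G,A,j,D,E,F,B], logical=[D,E,F,B,G,A,j]
After op 7 (rotate(-2)): offset=1, physical=[G,A,j,D,E,F,B], logical=[A,j,D,E,F,B,G]
After op 8 (rotate(-1)): offset=0, physical=[G,A,j,D,E,F,B], logical=[G,A,j,D,E,F,B]
After op 9 (rotate(+1)): offset=1, physical=[G,A,j,D,E,F,B], logical=[A,j,D,E,F,B,G]
After op 10 (swap(2, 1)): offset=1, physical=[G,A,D,j,E,F,B], logical=[A,D,j,E,F,B,G]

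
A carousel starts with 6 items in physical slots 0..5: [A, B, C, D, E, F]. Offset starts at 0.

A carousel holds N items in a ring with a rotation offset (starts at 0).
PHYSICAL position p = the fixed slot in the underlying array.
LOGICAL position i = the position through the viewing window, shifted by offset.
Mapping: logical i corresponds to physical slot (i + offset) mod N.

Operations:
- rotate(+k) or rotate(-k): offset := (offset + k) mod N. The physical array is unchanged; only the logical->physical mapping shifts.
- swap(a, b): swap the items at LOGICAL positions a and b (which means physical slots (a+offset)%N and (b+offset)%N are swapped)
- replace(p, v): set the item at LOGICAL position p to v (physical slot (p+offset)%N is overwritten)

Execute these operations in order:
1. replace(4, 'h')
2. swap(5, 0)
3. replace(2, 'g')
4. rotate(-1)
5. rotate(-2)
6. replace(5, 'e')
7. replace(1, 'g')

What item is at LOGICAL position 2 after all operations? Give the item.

Answer: A

Derivation:
After op 1 (replace(4, 'h')): offset=0, physical=[A,B,C,D,h,F], logical=[A,B,C,D,h,F]
After op 2 (swap(5, 0)): offset=0, physical=[F,B,C,D,h,A], logical=[F,B,C,D,h,A]
After op 3 (replace(2, 'g')): offset=0, physical=[F,B,g,D,h,A], logical=[F,B,g,D,h,A]
After op 4 (rotate(-1)): offset=5, physical=[F,B,g,D,h,A], logical=[A,F,B,g,D,h]
After op 5 (rotate(-2)): offset=3, physical=[F,B,g,D,h,A], logical=[D,h,A,F,B,g]
After op 6 (replace(5, 'e')): offset=3, physical=[F,B,e,D,h,A], logical=[D,h,A,F,B,e]
After op 7 (replace(1, 'g')): offset=3, physical=[F,B,e,D,g,A], logical=[D,g,A,F,B,e]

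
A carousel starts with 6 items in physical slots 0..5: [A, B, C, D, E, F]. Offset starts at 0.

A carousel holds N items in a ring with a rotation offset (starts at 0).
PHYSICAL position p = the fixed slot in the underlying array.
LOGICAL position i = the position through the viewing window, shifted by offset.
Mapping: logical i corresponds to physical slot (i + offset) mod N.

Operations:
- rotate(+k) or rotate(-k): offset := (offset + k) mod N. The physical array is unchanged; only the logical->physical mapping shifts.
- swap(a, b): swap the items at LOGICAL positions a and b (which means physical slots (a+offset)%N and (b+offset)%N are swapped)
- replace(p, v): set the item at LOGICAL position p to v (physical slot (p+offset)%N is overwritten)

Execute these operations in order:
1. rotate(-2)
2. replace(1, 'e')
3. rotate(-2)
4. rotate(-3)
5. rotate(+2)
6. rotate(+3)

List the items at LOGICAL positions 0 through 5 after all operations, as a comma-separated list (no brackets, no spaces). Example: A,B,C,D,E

Answer: E,e,A,B,C,D

Derivation:
After op 1 (rotate(-2)): offset=4, physical=[A,B,C,D,E,F], logical=[E,F,A,B,C,D]
After op 2 (replace(1, 'e')): offset=4, physical=[A,B,C,D,E,e], logical=[E,e,A,B,C,D]
After op 3 (rotate(-2)): offset=2, physical=[A,B,C,D,E,e], logical=[C,D,E,e,A,B]
After op 4 (rotate(-3)): offset=5, physical=[A,B,C,D,E,e], logical=[e,A,B,C,D,E]
After op 5 (rotate(+2)): offset=1, physical=[A,B,C,D,E,e], logical=[B,C,D,E,e,A]
After op 6 (rotate(+3)): offset=4, physical=[A,B,C,D,E,e], logical=[E,e,A,B,C,D]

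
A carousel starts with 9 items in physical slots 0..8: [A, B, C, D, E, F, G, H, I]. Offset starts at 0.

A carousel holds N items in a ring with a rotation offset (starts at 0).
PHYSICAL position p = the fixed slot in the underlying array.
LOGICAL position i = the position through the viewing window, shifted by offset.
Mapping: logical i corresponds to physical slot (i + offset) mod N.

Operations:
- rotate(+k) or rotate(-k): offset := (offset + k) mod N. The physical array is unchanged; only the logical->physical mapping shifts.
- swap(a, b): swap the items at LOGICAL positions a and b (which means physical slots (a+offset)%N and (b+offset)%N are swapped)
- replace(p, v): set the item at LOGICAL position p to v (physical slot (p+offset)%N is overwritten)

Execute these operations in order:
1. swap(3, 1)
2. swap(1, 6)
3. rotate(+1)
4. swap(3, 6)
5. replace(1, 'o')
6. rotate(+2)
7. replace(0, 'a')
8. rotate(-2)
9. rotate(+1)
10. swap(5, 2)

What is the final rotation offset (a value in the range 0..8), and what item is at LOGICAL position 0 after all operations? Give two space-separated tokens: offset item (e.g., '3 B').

Answer: 2 o

Derivation:
After op 1 (swap(3, 1)): offset=0, physical=[A,D,C,B,E,F,G,H,I], logical=[A,D,C,B,E,F,G,H,I]
After op 2 (swap(1, 6)): offset=0, physical=[A,G,C,B,E,F,D,H,I], logical=[A,G,C,B,E,F,D,H,I]
After op 3 (rotate(+1)): offset=1, physical=[A,G,C,B,E,F,D,H,I], logical=[G,C,B,E,F,D,H,I,A]
After op 4 (swap(3, 6)): offset=1, physical=[A,G,C,B,H,F,D,E,I], logical=[G,C,B,H,F,D,E,I,A]
After op 5 (replace(1, 'o')): offset=1, physical=[A,G,o,B,H,F,D,E,I], logical=[G,o,B,H,F,D,E,I,A]
After op 6 (rotate(+2)): offset=3, physical=[A,G,o,B,H,F,D,E,I], logical=[B,H,F,D,E,I,A,G,o]
After op 7 (replace(0, 'a')): offset=3, physical=[A,G,o,a,H,F,D,E,I], logical=[a,H,F,D,E,I,A,G,o]
After op 8 (rotate(-2)): offset=1, physical=[A,G,o,a,H,F,D,E,I], logical=[G,o,a,H,F,D,E,I,A]
After op 9 (rotate(+1)): offset=2, physical=[A,G,o,a,H,F,D,E,I], logical=[o,a,H,F,D,E,I,A,G]
After op 10 (swap(5, 2)): offset=2, physical=[A,G,o,a,E,F,D,H,I], logical=[o,a,E,F,D,H,I,A,G]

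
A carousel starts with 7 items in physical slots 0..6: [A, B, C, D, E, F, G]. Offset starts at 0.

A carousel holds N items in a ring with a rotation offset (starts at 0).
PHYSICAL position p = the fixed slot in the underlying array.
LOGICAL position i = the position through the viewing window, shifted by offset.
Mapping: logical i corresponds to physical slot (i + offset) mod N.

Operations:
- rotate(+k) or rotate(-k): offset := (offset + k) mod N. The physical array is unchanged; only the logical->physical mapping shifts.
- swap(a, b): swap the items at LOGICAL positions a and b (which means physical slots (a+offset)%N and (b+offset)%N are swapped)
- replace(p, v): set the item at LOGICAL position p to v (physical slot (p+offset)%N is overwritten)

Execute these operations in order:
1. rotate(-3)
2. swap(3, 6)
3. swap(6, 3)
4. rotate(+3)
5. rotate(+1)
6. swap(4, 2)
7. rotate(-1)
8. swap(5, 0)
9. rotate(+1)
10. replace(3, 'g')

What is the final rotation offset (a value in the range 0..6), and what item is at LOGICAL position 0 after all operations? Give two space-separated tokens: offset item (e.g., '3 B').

After op 1 (rotate(-3)): offset=4, physical=[A,B,C,D,E,F,G], logical=[E,F,G,A,B,C,D]
After op 2 (swap(3, 6)): offset=4, physical=[D,B,C,A,E,F,G], logical=[E,F,G,D,B,C,A]
After op 3 (swap(6, 3)): offset=4, physical=[A,B,C,D,E,F,G], logical=[E,F,G,A,B,C,D]
After op 4 (rotate(+3)): offset=0, physical=[A,B,C,D,E,F,G], logical=[A,B,C,D,E,F,G]
After op 5 (rotate(+1)): offset=1, physical=[A,B,C,D,E,F,G], logical=[B,C,D,E,F,G,A]
After op 6 (swap(4, 2)): offset=1, physical=[A,B,C,F,E,D,G], logical=[B,C,F,E,D,G,A]
After op 7 (rotate(-1)): offset=0, physical=[A,B,C,F,E,D,G], logical=[A,B,C,F,E,D,G]
After op 8 (swap(5, 0)): offset=0, physical=[D,B,C,F,E,A,G], logical=[D,B,C,F,E,A,G]
After op 9 (rotate(+1)): offset=1, physical=[D,B,C,F,E,A,G], logical=[B,C,F,E,A,G,D]
After op 10 (replace(3, 'g')): offset=1, physical=[D,B,C,F,g,A,G], logical=[B,C,F,g,A,G,D]

Answer: 1 B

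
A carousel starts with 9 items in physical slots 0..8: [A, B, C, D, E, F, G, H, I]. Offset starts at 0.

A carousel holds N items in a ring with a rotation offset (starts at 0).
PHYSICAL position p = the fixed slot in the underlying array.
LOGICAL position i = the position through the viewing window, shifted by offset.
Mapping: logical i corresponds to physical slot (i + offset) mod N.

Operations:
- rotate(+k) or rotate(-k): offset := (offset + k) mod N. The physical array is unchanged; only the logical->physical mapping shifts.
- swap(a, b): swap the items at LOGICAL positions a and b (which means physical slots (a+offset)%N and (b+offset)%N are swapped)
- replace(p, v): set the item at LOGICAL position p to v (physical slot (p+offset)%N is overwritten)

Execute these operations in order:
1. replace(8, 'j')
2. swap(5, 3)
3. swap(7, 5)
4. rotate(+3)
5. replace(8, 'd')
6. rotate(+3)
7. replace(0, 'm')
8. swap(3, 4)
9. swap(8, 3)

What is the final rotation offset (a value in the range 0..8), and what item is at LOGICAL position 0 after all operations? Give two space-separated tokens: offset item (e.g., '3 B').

After op 1 (replace(8, 'j')): offset=0, physical=[A,B,C,D,E,F,G,H,j], logical=[A,B,C,D,E,F,G,H,j]
After op 2 (swap(5, 3)): offset=0, physical=[A,B,C,F,E,D,G,H,j], logical=[A,B,C,F,E,D,G,H,j]
After op 3 (swap(7, 5)): offset=0, physical=[A,B,C,F,E,H,G,D,j], logical=[A,B,C,F,E,H,G,D,j]
After op 4 (rotate(+3)): offset=3, physical=[A,B,C,F,E,H,G,D,j], logical=[F,E,H,G,D,j,A,B,C]
After op 5 (replace(8, 'd')): offset=3, physical=[A,B,d,F,E,H,G,D,j], logical=[F,E,H,G,D,j,A,B,d]
After op 6 (rotate(+3)): offset=6, physical=[A,B,d,F,E,H,G,D,j], logical=[G,D,j,A,B,d,F,E,H]
After op 7 (replace(0, 'm')): offset=6, physical=[A,B,d,F,E,H,m,D,j], logical=[m,D,j,A,B,d,F,E,H]
After op 8 (swap(3, 4)): offset=6, physical=[B,A,d,F,E,H,m,D,j], logical=[m,D,j,B,A,d,F,E,H]
After op 9 (swap(8, 3)): offset=6, physical=[H,A,d,F,E,B,m,D,j], logical=[m,D,j,H,A,d,F,E,B]

Answer: 6 m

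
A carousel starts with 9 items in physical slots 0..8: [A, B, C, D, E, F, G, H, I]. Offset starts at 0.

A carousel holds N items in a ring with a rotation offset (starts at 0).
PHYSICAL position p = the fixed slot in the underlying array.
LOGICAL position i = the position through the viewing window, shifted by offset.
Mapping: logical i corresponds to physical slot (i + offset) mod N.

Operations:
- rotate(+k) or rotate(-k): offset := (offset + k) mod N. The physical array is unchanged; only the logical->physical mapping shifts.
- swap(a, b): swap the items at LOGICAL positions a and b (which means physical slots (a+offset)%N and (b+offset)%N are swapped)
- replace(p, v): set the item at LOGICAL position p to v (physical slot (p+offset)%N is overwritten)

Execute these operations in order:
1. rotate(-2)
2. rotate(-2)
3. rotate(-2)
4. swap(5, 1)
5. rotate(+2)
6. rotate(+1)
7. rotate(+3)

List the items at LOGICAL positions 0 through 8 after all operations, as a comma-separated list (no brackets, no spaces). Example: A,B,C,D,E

After op 1 (rotate(-2)): offset=7, physical=[A,B,C,D,E,F,G,H,I], logical=[H,I,A,B,C,D,E,F,G]
After op 2 (rotate(-2)): offset=5, physical=[A,B,C,D,E,F,G,H,I], logical=[F,G,H,I,A,B,C,D,E]
After op 3 (rotate(-2)): offset=3, physical=[A,B,C,D,E,F,G,H,I], logical=[D,E,F,G,H,I,A,B,C]
After op 4 (swap(5, 1)): offset=3, physical=[A,B,C,D,I,F,G,H,E], logical=[D,I,F,G,H,E,A,B,C]
After op 5 (rotate(+2)): offset=5, physical=[A,B,C,D,I,F,G,H,E], logical=[F,G,H,E,A,B,C,D,I]
After op 6 (rotate(+1)): offset=6, physical=[A,B,C,D,I,F,G,H,E], logical=[G,H,E,A,B,C,D,I,F]
After op 7 (rotate(+3)): offset=0, physical=[A,B,C,D,I,F,G,H,E], logical=[A,B,C,D,I,F,G,H,E]

Answer: A,B,C,D,I,F,G,H,E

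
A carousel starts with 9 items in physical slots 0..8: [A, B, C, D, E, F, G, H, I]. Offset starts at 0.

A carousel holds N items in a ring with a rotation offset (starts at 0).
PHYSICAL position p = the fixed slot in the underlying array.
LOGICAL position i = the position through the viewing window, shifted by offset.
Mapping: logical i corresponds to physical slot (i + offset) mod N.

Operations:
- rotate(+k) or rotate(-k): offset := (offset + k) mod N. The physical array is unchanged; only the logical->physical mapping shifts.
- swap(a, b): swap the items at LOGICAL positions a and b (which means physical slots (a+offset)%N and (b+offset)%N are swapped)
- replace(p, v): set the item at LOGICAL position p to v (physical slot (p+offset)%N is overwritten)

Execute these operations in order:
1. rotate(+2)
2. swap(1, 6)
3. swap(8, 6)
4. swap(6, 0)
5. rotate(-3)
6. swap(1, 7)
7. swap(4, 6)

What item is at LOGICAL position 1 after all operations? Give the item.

After op 1 (rotate(+2)): offset=2, physical=[A,B,C,D,E,F,G,H,I], logical=[C,D,E,F,G,H,I,A,B]
After op 2 (swap(1, 6)): offset=2, physical=[A,B,C,I,E,F,G,H,D], logical=[C,I,E,F,G,H,D,A,B]
After op 3 (swap(8, 6)): offset=2, physical=[A,D,C,I,E,F,G,H,B], logical=[C,I,E,F,G,H,B,A,D]
After op 4 (swap(6, 0)): offset=2, physical=[A,D,B,I,E,F,G,H,C], logical=[B,I,E,F,G,H,C,A,D]
After op 5 (rotate(-3)): offset=8, physical=[A,D,B,I,E,F,G,H,C], logical=[C,A,D,B,I,E,F,G,H]
After op 6 (swap(1, 7)): offset=8, physical=[G,D,B,I,E,F,A,H,C], logical=[C,G,D,B,I,E,F,A,H]
After op 7 (swap(4, 6)): offset=8, physical=[G,D,B,F,E,I,A,H,C], logical=[C,G,D,B,F,E,I,A,H]

Answer: G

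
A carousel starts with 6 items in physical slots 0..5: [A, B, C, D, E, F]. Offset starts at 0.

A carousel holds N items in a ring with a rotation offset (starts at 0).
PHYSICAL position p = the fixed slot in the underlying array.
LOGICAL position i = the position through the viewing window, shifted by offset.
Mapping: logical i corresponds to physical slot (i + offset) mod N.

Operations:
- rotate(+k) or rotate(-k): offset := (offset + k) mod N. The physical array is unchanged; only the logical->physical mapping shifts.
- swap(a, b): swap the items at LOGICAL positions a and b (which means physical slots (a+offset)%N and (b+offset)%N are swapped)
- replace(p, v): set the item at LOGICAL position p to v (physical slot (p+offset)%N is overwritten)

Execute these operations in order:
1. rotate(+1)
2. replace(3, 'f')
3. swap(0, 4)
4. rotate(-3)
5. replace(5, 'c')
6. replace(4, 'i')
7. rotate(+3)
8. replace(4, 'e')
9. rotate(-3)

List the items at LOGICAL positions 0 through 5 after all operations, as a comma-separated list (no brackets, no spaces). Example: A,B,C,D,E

Answer: f,e,A,F,i,c

Derivation:
After op 1 (rotate(+1)): offset=1, physical=[A,B,C,D,E,F], logical=[B,C,D,E,F,A]
After op 2 (replace(3, 'f')): offset=1, physical=[A,B,C,D,f,F], logical=[B,C,D,f,F,A]
After op 3 (swap(0, 4)): offset=1, physical=[A,F,C,D,f,B], logical=[F,C,D,f,B,A]
After op 4 (rotate(-3)): offset=4, physical=[A,F,C,D,f,B], logical=[f,B,A,F,C,D]
After op 5 (replace(5, 'c')): offset=4, physical=[A,F,C,c,f,B], logical=[f,B,A,F,C,c]
After op 6 (replace(4, 'i')): offset=4, physical=[A,F,i,c,f,B], logical=[f,B,A,F,i,c]
After op 7 (rotate(+3)): offset=1, physical=[A,F,i,c,f,B], logical=[F,i,c,f,B,A]
After op 8 (replace(4, 'e')): offset=1, physical=[A,F,i,c,f,e], logical=[F,i,c,f,e,A]
After op 9 (rotate(-3)): offset=4, physical=[A,F,i,c,f,e], logical=[f,e,A,F,i,c]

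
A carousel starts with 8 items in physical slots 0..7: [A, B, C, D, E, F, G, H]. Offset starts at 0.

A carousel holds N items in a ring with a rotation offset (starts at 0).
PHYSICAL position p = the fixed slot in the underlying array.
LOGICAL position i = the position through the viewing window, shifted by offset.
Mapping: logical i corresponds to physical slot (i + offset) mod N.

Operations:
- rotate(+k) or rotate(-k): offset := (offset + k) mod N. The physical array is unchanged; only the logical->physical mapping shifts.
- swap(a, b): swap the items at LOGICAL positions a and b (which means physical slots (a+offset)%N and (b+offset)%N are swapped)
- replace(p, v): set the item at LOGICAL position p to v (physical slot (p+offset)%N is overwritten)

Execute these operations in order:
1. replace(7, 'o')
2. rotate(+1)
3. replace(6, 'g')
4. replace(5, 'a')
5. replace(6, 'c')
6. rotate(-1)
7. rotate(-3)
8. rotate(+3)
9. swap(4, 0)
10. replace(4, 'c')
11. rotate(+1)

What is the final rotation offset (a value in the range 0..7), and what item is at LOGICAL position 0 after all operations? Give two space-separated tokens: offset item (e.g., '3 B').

After op 1 (replace(7, 'o')): offset=0, physical=[A,B,C,D,E,F,G,o], logical=[A,B,C,D,E,F,G,o]
After op 2 (rotate(+1)): offset=1, physical=[A,B,C,D,E,F,G,o], logical=[B,C,D,E,F,G,o,A]
After op 3 (replace(6, 'g')): offset=1, physical=[A,B,C,D,E,F,G,g], logical=[B,C,D,E,F,G,g,A]
After op 4 (replace(5, 'a')): offset=1, physical=[A,B,C,D,E,F,a,g], logical=[B,C,D,E,F,a,g,A]
After op 5 (replace(6, 'c')): offset=1, physical=[A,B,C,D,E,F,a,c], logical=[B,C,D,E,F,a,c,A]
After op 6 (rotate(-1)): offset=0, physical=[A,B,C,D,E,F,a,c], logical=[A,B,C,D,E,F,a,c]
After op 7 (rotate(-3)): offset=5, physical=[A,B,C,D,E,F,a,c], logical=[F,a,c,A,B,C,D,E]
After op 8 (rotate(+3)): offset=0, physical=[A,B,C,D,E,F,a,c], logical=[A,B,C,D,E,F,a,c]
After op 9 (swap(4, 0)): offset=0, physical=[E,B,C,D,A,F,a,c], logical=[E,B,C,D,A,F,a,c]
After op 10 (replace(4, 'c')): offset=0, physical=[E,B,C,D,c,F,a,c], logical=[E,B,C,D,c,F,a,c]
After op 11 (rotate(+1)): offset=1, physical=[E,B,C,D,c,F,a,c], logical=[B,C,D,c,F,a,c,E]

Answer: 1 B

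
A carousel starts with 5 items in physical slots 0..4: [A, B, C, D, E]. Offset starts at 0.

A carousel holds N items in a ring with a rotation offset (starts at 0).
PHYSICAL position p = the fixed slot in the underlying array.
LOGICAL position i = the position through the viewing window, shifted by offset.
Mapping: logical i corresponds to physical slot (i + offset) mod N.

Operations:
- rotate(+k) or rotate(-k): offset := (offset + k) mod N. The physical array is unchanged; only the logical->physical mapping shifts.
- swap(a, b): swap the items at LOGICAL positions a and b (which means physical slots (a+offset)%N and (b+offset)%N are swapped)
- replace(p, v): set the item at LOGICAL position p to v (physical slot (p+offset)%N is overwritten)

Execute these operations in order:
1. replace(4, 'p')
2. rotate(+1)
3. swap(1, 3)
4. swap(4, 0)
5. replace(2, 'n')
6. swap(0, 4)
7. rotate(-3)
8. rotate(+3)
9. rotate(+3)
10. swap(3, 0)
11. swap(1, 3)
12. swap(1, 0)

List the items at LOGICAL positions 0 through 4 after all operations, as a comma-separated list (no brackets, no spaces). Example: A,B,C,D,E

After op 1 (replace(4, 'p')): offset=0, physical=[A,B,C,D,p], logical=[A,B,C,D,p]
After op 2 (rotate(+1)): offset=1, physical=[A,B,C,D,p], logical=[B,C,D,p,A]
After op 3 (swap(1, 3)): offset=1, physical=[A,B,p,D,C], logical=[B,p,D,C,A]
After op 4 (swap(4, 0)): offset=1, physical=[B,A,p,D,C], logical=[A,p,D,C,B]
After op 5 (replace(2, 'n')): offset=1, physical=[B,A,p,n,C], logical=[A,p,n,C,B]
After op 6 (swap(0, 4)): offset=1, physical=[A,B,p,n,C], logical=[B,p,n,C,A]
After op 7 (rotate(-3)): offset=3, physical=[A,B,p,n,C], logical=[n,C,A,B,p]
After op 8 (rotate(+3)): offset=1, physical=[A,B,p,n,C], logical=[B,p,n,C,A]
After op 9 (rotate(+3)): offset=4, physical=[A,B,p,n,C], logical=[C,A,B,p,n]
After op 10 (swap(3, 0)): offset=4, physical=[A,B,C,n,p], logical=[p,A,B,C,n]
After op 11 (swap(1, 3)): offset=4, physical=[C,B,A,n,p], logical=[p,C,B,A,n]
After op 12 (swap(1, 0)): offset=4, physical=[p,B,A,n,C], logical=[C,p,B,A,n]

Answer: C,p,B,A,n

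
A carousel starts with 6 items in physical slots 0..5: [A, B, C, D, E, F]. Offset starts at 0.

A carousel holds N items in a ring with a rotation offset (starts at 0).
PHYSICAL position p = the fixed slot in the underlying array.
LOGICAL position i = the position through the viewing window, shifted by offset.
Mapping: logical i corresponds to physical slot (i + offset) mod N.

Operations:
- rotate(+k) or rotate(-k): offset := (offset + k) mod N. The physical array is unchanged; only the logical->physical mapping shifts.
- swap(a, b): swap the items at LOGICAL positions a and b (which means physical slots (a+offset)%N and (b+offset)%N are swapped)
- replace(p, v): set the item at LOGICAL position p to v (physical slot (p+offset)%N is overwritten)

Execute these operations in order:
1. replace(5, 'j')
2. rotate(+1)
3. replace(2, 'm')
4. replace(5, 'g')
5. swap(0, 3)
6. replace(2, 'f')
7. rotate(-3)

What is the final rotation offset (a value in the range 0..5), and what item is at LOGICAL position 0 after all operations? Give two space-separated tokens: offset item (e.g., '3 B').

Answer: 4 B

Derivation:
After op 1 (replace(5, 'j')): offset=0, physical=[A,B,C,D,E,j], logical=[A,B,C,D,E,j]
After op 2 (rotate(+1)): offset=1, physical=[A,B,C,D,E,j], logical=[B,C,D,E,j,A]
After op 3 (replace(2, 'm')): offset=1, physical=[A,B,C,m,E,j], logical=[B,C,m,E,j,A]
After op 4 (replace(5, 'g')): offset=1, physical=[g,B,C,m,E,j], logical=[B,C,m,E,j,g]
After op 5 (swap(0, 3)): offset=1, physical=[g,E,C,m,B,j], logical=[E,C,m,B,j,g]
After op 6 (replace(2, 'f')): offset=1, physical=[g,E,C,f,B,j], logical=[E,C,f,B,j,g]
After op 7 (rotate(-3)): offset=4, physical=[g,E,C,f,B,j], logical=[B,j,g,E,C,f]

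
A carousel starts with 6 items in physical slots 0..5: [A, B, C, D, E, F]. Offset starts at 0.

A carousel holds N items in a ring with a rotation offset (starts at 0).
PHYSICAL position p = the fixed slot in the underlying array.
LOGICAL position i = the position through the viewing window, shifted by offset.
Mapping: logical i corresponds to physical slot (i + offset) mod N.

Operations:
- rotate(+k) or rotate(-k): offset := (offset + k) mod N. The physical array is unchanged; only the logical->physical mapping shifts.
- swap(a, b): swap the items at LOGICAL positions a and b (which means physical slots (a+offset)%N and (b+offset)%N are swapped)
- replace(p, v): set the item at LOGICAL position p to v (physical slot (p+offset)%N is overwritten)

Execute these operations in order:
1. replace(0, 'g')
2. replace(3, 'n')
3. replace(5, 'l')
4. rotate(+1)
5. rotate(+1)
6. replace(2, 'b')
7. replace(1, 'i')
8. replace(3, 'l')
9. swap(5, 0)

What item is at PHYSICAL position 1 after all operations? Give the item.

After op 1 (replace(0, 'g')): offset=0, physical=[g,B,C,D,E,F], logical=[g,B,C,D,E,F]
After op 2 (replace(3, 'n')): offset=0, physical=[g,B,C,n,E,F], logical=[g,B,C,n,E,F]
After op 3 (replace(5, 'l')): offset=0, physical=[g,B,C,n,E,l], logical=[g,B,C,n,E,l]
After op 4 (rotate(+1)): offset=1, physical=[g,B,C,n,E,l], logical=[B,C,n,E,l,g]
After op 5 (rotate(+1)): offset=2, physical=[g,B,C,n,E,l], logical=[C,n,E,l,g,B]
After op 6 (replace(2, 'b')): offset=2, physical=[g,B,C,n,b,l], logical=[C,n,b,l,g,B]
After op 7 (replace(1, 'i')): offset=2, physical=[g,B,C,i,b,l], logical=[C,i,b,l,g,B]
After op 8 (replace(3, 'l')): offset=2, physical=[g,B,C,i,b,l], logical=[C,i,b,l,g,B]
After op 9 (swap(5, 0)): offset=2, physical=[g,C,B,i,b,l], logical=[B,i,b,l,g,C]

Answer: C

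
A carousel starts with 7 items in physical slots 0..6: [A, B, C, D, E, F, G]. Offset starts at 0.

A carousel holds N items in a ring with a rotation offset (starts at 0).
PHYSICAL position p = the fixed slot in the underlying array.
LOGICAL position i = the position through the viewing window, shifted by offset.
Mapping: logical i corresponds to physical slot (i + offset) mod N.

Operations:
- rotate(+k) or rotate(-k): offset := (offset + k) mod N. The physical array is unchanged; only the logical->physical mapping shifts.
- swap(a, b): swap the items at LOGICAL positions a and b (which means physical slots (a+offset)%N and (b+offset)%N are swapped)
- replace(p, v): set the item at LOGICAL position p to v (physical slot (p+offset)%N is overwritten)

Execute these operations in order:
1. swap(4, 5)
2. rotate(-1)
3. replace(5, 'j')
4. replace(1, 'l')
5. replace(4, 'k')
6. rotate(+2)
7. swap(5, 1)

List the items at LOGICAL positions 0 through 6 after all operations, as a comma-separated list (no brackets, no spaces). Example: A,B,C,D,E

Answer: B,G,k,j,E,C,l

Derivation:
After op 1 (swap(4, 5)): offset=0, physical=[A,B,C,D,F,E,G], logical=[A,B,C,D,F,E,G]
After op 2 (rotate(-1)): offset=6, physical=[A,B,C,D,F,E,G], logical=[G,A,B,C,D,F,E]
After op 3 (replace(5, 'j')): offset=6, physical=[A,B,C,D,j,E,G], logical=[G,A,B,C,D,j,E]
After op 4 (replace(1, 'l')): offset=6, physical=[l,B,C,D,j,E,G], logical=[G,l,B,C,D,j,E]
After op 5 (replace(4, 'k')): offset=6, physical=[l,B,C,k,j,E,G], logical=[G,l,B,C,k,j,E]
After op 6 (rotate(+2)): offset=1, physical=[l,B,C,k,j,E,G], logical=[B,C,k,j,E,G,l]
After op 7 (swap(5, 1)): offset=1, physical=[l,B,G,k,j,E,C], logical=[B,G,k,j,E,C,l]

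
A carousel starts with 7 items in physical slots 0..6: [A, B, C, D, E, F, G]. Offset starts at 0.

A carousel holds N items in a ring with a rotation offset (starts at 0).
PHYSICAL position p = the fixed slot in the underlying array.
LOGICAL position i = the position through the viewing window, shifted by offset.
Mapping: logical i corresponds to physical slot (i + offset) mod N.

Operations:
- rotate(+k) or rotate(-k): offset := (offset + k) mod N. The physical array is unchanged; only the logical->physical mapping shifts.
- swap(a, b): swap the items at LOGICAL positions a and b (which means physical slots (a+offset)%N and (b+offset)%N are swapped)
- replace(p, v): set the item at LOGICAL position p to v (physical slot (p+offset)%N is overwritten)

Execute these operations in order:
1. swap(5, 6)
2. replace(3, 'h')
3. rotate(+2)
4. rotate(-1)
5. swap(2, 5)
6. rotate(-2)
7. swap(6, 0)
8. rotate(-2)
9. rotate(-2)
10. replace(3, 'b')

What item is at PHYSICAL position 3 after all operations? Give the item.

After op 1 (swap(5, 6)): offset=0, physical=[A,B,C,D,E,G,F], logical=[A,B,C,D,E,G,F]
After op 2 (replace(3, 'h')): offset=0, physical=[A,B,C,h,E,G,F], logical=[A,B,C,h,E,G,F]
After op 3 (rotate(+2)): offset=2, physical=[A,B,C,h,E,G,F], logical=[C,h,E,G,F,A,B]
After op 4 (rotate(-1)): offset=1, physical=[A,B,C,h,E,G,F], logical=[B,C,h,E,G,F,A]
After op 5 (swap(2, 5)): offset=1, physical=[A,B,C,F,E,G,h], logical=[B,C,F,E,G,h,A]
After op 6 (rotate(-2)): offset=6, physical=[A,B,C,F,E,G,h], logical=[h,A,B,C,F,E,G]
After op 7 (swap(6, 0)): offset=6, physical=[A,B,C,F,E,h,G], logical=[G,A,B,C,F,E,h]
After op 8 (rotate(-2)): offset=4, physical=[A,B,C,F,E,h,G], logical=[E,h,G,A,B,C,F]
After op 9 (rotate(-2)): offset=2, physical=[A,B,C,F,E,h,G], logical=[C,F,E,h,G,A,B]
After op 10 (replace(3, 'b')): offset=2, physical=[A,B,C,F,E,b,G], logical=[C,F,E,b,G,A,B]

Answer: F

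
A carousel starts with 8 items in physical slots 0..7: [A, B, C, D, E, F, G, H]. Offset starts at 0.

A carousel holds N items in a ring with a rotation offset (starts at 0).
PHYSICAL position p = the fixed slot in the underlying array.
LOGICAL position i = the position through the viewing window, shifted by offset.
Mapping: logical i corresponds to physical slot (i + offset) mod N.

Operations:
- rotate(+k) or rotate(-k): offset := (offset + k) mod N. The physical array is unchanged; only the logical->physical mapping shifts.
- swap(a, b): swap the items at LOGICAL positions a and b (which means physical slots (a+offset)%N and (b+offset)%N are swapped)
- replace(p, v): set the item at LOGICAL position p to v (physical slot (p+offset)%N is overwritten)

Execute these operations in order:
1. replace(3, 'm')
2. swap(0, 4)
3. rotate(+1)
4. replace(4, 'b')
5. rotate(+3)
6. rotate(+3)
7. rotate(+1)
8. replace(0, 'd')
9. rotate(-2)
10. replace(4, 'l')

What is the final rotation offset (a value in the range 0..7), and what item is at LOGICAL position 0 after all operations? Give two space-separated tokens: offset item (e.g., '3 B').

Answer: 6 G

Derivation:
After op 1 (replace(3, 'm')): offset=0, physical=[A,B,C,m,E,F,G,H], logical=[A,B,C,m,E,F,G,H]
After op 2 (swap(0, 4)): offset=0, physical=[E,B,C,m,A,F,G,H], logical=[E,B,C,m,A,F,G,H]
After op 3 (rotate(+1)): offset=1, physical=[E,B,C,m,A,F,G,H], logical=[B,C,m,A,F,G,H,E]
After op 4 (replace(4, 'b')): offset=1, physical=[E,B,C,m,A,b,G,H], logical=[B,C,m,A,b,G,H,E]
After op 5 (rotate(+3)): offset=4, physical=[E,B,C,m,A,b,G,H], logical=[A,b,G,H,E,B,C,m]
After op 6 (rotate(+3)): offset=7, physical=[E,B,C,m,A,b,G,H], logical=[H,E,B,C,m,A,b,G]
After op 7 (rotate(+1)): offset=0, physical=[E,B,C,m,A,b,G,H], logical=[E,B,C,m,A,b,G,H]
After op 8 (replace(0, 'd')): offset=0, physical=[d,B,C,m,A,b,G,H], logical=[d,B,C,m,A,b,G,H]
After op 9 (rotate(-2)): offset=6, physical=[d,B,C,m,A,b,G,H], logical=[G,H,d,B,C,m,A,b]
After op 10 (replace(4, 'l')): offset=6, physical=[d,B,l,m,A,b,G,H], logical=[G,H,d,B,l,m,A,b]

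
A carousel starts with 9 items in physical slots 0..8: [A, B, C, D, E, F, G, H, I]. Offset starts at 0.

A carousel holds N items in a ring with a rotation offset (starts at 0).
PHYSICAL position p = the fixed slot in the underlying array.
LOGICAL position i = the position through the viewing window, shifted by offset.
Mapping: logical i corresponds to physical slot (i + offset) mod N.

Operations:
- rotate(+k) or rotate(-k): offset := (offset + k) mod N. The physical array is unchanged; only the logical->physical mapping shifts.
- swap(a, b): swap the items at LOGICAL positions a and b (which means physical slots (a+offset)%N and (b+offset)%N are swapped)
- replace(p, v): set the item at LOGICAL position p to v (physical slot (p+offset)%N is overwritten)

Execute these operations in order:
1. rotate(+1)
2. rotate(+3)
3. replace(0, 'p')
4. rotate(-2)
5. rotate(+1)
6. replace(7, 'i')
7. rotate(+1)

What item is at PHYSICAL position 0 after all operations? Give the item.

Answer: A

Derivation:
After op 1 (rotate(+1)): offset=1, physical=[A,B,C,D,E,F,G,H,I], logical=[B,C,D,E,F,G,H,I,A]
After op 2 (rotate(+3)): offset=4, physical=[A,B,C,D,E,F,G,H,I], logical=[E,F,G,H,I,A,B,C,D]
After op 3 (replace(0, 'p')): offset=4, physical=[A,B,C,D,p,F,G,H,I], logical=[p,F,G,H,I,A,B,C,D]
After op 4 (rotate(-2)): offset=2, physical=[A,B,C,D,p,F,G,H,I], logical=[C,D,p,F,G,H,I,A,B]
After op 5 (rotate(+1)): offset=3, physical=[A,B,C,D,p,F,G,H,I], logical=[D,p,F,G,H,I,A,B,C]
After op 6 (replace(7, 'i')): offset=3, physical=[A,i,C,D,p,F,G,H,I], logical=[D,p,F,G,H,I,A,i,C]
After op 7 (rotate(+1)): offset=4, physical=[A,i,C,D,p,F,G,H,I], logical=[p,F,G,H,I,A,i,C,D]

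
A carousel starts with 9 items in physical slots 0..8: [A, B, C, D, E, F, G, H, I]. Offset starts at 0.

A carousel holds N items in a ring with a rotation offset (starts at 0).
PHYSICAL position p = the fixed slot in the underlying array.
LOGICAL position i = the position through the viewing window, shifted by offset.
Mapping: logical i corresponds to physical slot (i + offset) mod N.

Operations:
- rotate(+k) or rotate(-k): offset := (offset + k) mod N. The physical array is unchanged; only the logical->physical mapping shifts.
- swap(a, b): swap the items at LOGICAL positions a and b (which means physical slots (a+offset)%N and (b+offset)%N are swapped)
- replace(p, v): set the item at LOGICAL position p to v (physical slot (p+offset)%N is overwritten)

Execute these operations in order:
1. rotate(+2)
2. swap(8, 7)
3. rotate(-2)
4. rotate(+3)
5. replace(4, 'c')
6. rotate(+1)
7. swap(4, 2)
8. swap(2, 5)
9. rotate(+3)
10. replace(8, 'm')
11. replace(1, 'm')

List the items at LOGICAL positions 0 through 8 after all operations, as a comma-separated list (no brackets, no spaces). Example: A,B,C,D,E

After op 1 (rotate(+2)): offset=2, physical=[A,B,C,D,E,F,G,H,I], logical=[C,D,E,F,G,H,I,A,B]
After op 2 (swap(8, 7)): offset=2, physical=[B,A,C,D,E,F,G,H,I], logical=[C,D,E,F,G,H,I,B,A]
After op 3 (rotate(-2)): offset=0, physical=[B,A,C,D,E,F,G,H,I], logical=[B,A,C,D,E,F,G,H,I]
After op 4 (rotate(+3)): offset=3, physical=[B,A,C,D,E,F,G,H,I], logical=[D,E,F,G,H,I,B,A,C]
After op 5 (replace(4, 'c')): offset=3, physical=[B,A,C,D,E,F,G,c,I], logical=[D,E,F,G,c,I,B,A,C]
After op 6 (rotate(+1)): offset=4, physical=[B,A,C,D,E,F,G,c,I], logical=[E,F,G,c,I,B,A,C,D]
After op 7 (swap(4, 2)): offset=4, physical=[B,A,C,D,E,F,I,c,G], logical=[E,F,I,c,G,B,A,C,D]
After op 8 (swap(2, 5)): offset=4, physical=[I,A,C,D,E,F,B,c,G], logical=[E,F,B,c,G,I,A,C,D]
After op 9 (rotate(+3)): offset=7, physical=[I,A,C,D,E,F,B,c,G], logical=[c,G,I,A,C,D,E,F,B]
After op 10 (replace(8, 'm')): offset=7, physical=[I,A,C,D,E,F,m,c,G], logical=[c,G,I,A,C,D,E,F,m]
After op 11 (replace(1, 'm')): offset=7, physical=[I,A,C,D,E,F,m,c,m], logical=[c,m,I,A,C,D,E,F,m]

Answer: c,m,I,A,C,D,E,F,m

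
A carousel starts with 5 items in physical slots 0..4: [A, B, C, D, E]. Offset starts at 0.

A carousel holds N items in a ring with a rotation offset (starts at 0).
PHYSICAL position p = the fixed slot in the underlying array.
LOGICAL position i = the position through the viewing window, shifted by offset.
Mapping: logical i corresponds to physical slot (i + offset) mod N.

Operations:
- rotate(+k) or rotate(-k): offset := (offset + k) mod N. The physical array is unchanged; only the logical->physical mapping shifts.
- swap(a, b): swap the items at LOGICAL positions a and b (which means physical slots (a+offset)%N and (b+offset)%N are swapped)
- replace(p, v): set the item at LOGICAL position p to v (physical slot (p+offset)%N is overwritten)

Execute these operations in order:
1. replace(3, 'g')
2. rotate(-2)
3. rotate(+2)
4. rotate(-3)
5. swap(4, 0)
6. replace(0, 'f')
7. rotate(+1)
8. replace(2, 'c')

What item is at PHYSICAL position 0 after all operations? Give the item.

Answer: c

Derivation:
After op 1 (replace(3, 'g')): offset=0, physical=[A,B,C,g,E], logical=[A,B,C,g,E]
After op 2 (rotate(-2)): offset=3, physical=[A,B,C,g,E], logical=[g,E,A,B,C]
After op 3 (rotate(+2)): offset=0, physical=[A,B,C,g,E], logical=[A,B,C,g,E]
After op 4 (rotate(-3)): offset=2, physical=[A,B,C,g,E], logical=[C,g,E,A,B]
After op 5 (swap(4, 0)): offset=2, physical=[A,C,B,g,E], logical=[B,g,E,A,C]
After op 6 (replace(0, 'f')): offset=2, physical=[A,C,f,g,E], logical=[f,g,E,A,C]
After op 7 (rotate(+1)): offset=3, physical=[A,C,f,g,E], logical=[g,E,A,C,f]
After op 8 (replace(2, 'c')): offset=3, physical=[c,C,f,g,E], logical=[g,E,c,C,f]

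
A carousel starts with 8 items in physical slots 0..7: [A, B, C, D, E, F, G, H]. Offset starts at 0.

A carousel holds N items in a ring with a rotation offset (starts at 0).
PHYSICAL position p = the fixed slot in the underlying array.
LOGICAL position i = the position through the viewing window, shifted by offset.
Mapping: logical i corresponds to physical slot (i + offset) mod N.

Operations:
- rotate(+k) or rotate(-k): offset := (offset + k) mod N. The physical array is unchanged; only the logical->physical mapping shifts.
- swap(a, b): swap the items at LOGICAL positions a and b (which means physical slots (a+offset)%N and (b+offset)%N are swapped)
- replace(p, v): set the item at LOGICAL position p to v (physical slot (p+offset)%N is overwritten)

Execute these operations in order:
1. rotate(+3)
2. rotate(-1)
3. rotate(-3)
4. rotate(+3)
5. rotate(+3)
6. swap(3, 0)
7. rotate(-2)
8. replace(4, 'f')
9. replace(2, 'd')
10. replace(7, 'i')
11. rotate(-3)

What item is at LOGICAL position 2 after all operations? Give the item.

After op 1 (rotate(+3)): offset=3, physical=[A,B,C,D,E,F,G,H], logical=[D,E,F,G,H,A,B,C]
After op 2 (rotate(-1)): offset=2, physical=[A,B,C,D,E,F,G,H], logical=[C,D,E,F,G,H,A,B]
After op 3 (rotate(-3)): offset=7, physical=[A,B,C,D,E,F,G,H], logical=[H,A,B,C,D,E,F,G]
After op 4 (rotate(+3)): offset=2, physical=[A,B,C,D,E,F,G,H], logical=[C,D,E,F,G,H,A,B]
After op 5 (rotate(+3)): offset=5, physical=[A,B,C,D,E,F,G,H], logical=[F,G,H,A,B,C,D,E]
After op 6 (swap(3, 0)): offset=5, physical=[F,B,C,D,E,A,G,H], logical=[A,G,H,F,B,C,D,E]
After op 7 (rotate(-2)): offset=3, physical=[F,B,C,D,E,A,G,H], logical=[D,E,A,G,H,F,B,C]
After op 8 (replace(4, 'f')): offset=3, physical=[F,B,C,D,E,A,G,f], logical=[D,E,A,G,f,F,B,C]
After op 9 (replace(2, 'd')): offset=3, physical=[F,B,C,D,E,d,G,f], logical=[D,E,d,G,f,F,B,C]
After op 10 (replace(7, 'i')): offset=3, physical=[F,B,i,D,E,d,G,f], logical=[D,E,d,G,f,F,B,i]
After op 11 (rotate(-3)): offset=0, physical=[F,B,i,D,E,d,G,f], logical=[F,B,i,D,E,d,G,f]

Answer: i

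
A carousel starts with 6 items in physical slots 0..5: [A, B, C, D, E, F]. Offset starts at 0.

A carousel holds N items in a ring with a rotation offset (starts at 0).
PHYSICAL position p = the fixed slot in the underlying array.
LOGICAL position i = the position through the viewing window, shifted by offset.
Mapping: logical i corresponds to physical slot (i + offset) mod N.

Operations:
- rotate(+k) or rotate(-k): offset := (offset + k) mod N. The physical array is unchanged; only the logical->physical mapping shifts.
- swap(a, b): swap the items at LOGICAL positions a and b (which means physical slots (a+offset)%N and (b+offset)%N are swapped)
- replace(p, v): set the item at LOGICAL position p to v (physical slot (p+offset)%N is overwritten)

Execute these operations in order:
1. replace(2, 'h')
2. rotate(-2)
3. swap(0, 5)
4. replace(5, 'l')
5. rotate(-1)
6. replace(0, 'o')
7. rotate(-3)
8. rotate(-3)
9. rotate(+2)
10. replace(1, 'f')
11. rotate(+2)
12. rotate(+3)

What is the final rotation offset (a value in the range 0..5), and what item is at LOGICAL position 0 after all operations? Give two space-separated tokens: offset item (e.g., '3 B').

Answer: 4 D

Derivation:
After op 1 (replace(2, 'h')): offset=0, physical=[A,B,h,D,E,F], logical=[A,B,h,D,E,F]
After op 2 (rotate(-2)): offset=4, physical=[A,B,h,D,E,F], logical=[E,F,A,B,h,D]
After op 3 (swap(0, 5)): offset=4, physical=[A,B,h,E,D,F], logical=[D,F,A,B,h,E]
After op 4 (replace(5, 'l')): offset=4, physical=[A,B,h,l,D,F], logical=[D,F,A,B,h,l]
After op 5 (rotate(-1)): offset=3, physical=[A,B,h,l,D,F], logical=[l,D,F,A,B,h]
After op 6 (replace(0, 'o')): offset=3, physical=[A,B,h,o,D,F], logical=[o,D,F,A,B,h]
After op 7 (rotate(-3)): offset=0, physical=[A,B,h,o,D,F], logical=[A,B,h,o,D,F]
After op 8 (rotate(-3)): offset=3, physical=[A,B,h,o,D,F], logical=[o,D,F,A,B,h]
After op 9 (rotate(+2)): offset=5, physical=[A,B,h,o,D,F], logical=[F,A,B,h,o,D]
After op 10 (replace(1, 'f')): offset=5, physical=[f,B,h,o,D,F], logical=[F,f,B,h,o,D]
After op 11 (rotate(+2)): offset=1, physical=[f,B,h,o,D,F], logical=[B,h,o,D,F,f]
After op 12 (rotate(+3)): offset=4, physical=[f,B,h,o,D,F], logical=[D,F,f,B,h,o]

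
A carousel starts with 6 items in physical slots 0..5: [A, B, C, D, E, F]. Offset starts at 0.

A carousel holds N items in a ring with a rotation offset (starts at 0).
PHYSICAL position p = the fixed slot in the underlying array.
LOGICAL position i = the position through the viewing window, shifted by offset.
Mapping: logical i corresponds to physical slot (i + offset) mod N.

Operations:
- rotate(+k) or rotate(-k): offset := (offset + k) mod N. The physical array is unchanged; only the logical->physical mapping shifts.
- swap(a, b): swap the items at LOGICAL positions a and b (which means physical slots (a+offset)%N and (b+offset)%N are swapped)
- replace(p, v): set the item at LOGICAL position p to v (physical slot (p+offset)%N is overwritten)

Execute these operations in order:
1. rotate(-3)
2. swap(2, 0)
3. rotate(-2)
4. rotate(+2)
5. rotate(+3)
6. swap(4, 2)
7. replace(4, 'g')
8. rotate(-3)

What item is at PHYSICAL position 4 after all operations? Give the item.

Answer: g

Derivation:
After op 1 (rotate(-3)): offset=3, physical=[A,B,C,D,E,F], logical=[D,E,F,A,B,C]
After op 2 (swap(2, 0)): offset=3, physical=[A,B,C,F,E,D], logical=[F,E,D,A,B,C]
After op 3 (rotate(-2)): offset=1, physical=[A,B,C,F,E,D], logical=[B,C,F,E,D,A]
After op 4 (rotate(+2)): offset=3, physical=[A,B,C,F,E,D], logical=[F,E,D,A,B,C]
After op 5 (rotate(+3)): offset=0, physical=[A,B,C,F,E,D], logical=[A,B,C,F,E,D]
After op 6 (swap(4, 2)): offset=0, physical=[A,B,E,F,C,D], logical=[A,B,E,F,C,D]
After op 7 (replace(4, 'g')): offset=0, physical=[A,B,E,F,g,D], logical=[A,B,E,F,g,D]
After op 8 (rotate(-3)): offset=3, physical=[A,B,E,F,g,D], logical=[F,g,D,A,B,E]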